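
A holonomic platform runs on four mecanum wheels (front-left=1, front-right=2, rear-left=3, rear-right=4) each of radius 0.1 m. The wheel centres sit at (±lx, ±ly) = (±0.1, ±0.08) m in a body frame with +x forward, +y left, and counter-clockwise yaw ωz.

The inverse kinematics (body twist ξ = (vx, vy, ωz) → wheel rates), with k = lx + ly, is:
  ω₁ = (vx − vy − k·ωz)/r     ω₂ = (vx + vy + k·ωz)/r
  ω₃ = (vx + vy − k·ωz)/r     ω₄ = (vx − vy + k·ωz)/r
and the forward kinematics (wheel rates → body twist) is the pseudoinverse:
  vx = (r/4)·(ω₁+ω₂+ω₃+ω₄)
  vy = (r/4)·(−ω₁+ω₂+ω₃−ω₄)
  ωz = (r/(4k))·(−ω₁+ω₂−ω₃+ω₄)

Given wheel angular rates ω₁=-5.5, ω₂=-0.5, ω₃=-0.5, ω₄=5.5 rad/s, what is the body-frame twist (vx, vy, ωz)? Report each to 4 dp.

(-0.0250, -0.0250, 1.5278)

k = lx + ly = 0.1 + 0.08 = 0.1800
ω₁+ω₂+ω₃+ω₄ = -1.0000  →  vx = (0.1/4)·-1.0000 = -0.0250
−ω₁+ω₂+ω₃−ω₄ = -1.0000  →  vy = (0.1/4)·-1.0000 = -0.0250
−ω₁+ω₂−ω₃+ω₄ = 11.0000  →  ωz = (0.1/0.7200)·11.0000 = 1.5278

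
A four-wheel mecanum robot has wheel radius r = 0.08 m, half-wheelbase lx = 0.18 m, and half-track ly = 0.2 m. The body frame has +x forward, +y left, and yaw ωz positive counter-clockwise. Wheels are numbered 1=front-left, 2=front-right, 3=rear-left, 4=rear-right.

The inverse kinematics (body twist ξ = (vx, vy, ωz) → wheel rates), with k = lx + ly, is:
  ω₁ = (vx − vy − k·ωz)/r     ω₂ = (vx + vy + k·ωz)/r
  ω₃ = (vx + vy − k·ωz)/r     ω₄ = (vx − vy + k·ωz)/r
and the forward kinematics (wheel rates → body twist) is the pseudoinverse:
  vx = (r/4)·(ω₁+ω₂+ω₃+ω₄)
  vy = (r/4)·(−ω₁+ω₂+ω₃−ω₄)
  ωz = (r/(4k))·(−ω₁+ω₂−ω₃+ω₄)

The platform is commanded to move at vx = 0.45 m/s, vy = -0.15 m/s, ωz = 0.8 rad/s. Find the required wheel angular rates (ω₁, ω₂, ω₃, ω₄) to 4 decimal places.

k = lx + ly = 0.18 + 0.2 = 0.3800;  k·ωz = 0.3800·0.8 = 0.3040
ω₁ (FL) = (vx − vy − k·ωz)/r = 0.2960/0.08 = 3.7000
ω₂ (FR) = (vx + vy + k·ωz)/r = 0.6040/0.08 = 7.5500
ω₃ (RL) = (vx + vy − k·ωz)/r = -0.0040/0.08 = -0.0500
ω₄ (RR) = (vx − vy + k·ωz)/r = 0.9040/0.08 = 11.3000

(3.7000, 7.5500, -0.0500, 11.3000)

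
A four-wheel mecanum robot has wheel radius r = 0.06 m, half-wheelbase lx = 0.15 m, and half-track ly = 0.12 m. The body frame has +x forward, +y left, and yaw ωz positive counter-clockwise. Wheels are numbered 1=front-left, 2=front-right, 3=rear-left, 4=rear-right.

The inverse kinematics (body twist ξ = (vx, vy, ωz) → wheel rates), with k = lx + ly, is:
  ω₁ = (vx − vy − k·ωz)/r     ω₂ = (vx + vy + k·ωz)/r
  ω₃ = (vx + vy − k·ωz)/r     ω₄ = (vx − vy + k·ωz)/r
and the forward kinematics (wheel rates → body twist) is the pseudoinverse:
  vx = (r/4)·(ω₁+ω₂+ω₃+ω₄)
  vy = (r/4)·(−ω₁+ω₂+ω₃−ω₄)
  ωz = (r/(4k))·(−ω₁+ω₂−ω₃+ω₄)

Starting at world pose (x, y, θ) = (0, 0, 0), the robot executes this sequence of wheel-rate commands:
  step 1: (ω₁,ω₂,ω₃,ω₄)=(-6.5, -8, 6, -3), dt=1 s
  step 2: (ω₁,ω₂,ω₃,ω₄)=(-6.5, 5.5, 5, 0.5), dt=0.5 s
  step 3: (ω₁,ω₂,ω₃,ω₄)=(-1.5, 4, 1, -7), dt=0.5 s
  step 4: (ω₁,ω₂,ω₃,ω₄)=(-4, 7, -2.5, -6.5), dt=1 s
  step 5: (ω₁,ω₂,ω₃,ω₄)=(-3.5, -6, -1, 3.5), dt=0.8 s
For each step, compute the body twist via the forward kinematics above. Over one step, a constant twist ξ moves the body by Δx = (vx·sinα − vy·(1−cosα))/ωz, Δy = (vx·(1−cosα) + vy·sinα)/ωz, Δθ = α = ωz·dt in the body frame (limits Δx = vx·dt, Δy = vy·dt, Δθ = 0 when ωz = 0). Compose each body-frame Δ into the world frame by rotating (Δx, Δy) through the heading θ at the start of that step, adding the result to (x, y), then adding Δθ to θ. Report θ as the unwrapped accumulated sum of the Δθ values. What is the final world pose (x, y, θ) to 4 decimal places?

(-0.1441, 0.5082, 0.0333)

step 1: ξ=(vx,vy,ωz)=(-0.1725, 0.1125, -0.5833), dt=1.0 → body Δ=(-0.1310, 0.1551, -0.5833) → world pose (-0.1310, 0.1551, -0.5833)
step 2: ξ=(vx,vy,ωz)=(0.0675, 0.2475, 0.4167), dt=0.5 → body Δ=(0.0207, 0.1264, 0.2083) → world pose (-0.0441, 0.2492, -0.3750)
step 3: ξ=(vx,vy,ωz)=(-0.0525, 0.2025, -0.1389), dt=0.5 → body Δ=(-0.0227, 0.1021, -0.0694) → world pose (-0.0279, 0.3525, -0.4444)
step 4: ξ=(vx,vy,ωz)=(-0.0900, 0.2250, 0.3889), dt=1.0 → body Δ=(-0.1309, 0.2021, 0.3889) → world pose (-0.0592, 0.5913, -0.0556)
step 5: ξ=(vx,vy,ωz)=(-0.1050, -0.1050, 0.1111), dt=0.8 → body Δ=(-0.0802, -0.0876, 0.0889) → world pose (-0.1441, 0.5082, 0.0333)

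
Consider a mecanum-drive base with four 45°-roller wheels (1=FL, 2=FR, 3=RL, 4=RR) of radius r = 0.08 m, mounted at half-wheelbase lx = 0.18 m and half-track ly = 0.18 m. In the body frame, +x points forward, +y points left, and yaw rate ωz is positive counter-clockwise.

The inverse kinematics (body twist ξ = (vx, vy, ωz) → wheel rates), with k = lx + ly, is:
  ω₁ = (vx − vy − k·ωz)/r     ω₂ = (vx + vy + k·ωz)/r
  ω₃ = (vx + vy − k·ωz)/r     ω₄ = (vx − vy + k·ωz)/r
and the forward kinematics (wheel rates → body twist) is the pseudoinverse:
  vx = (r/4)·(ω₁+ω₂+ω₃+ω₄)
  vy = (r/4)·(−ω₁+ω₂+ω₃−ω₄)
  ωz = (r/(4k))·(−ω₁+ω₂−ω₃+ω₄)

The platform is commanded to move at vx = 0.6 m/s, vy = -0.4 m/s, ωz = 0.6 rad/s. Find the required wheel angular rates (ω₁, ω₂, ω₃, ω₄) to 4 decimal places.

k = lx + ly = 0.18 + 0.18 = 0.3600;  k·ωz = 0.3600·0.6 = 0.2160
ω₁ (FL) = (vx − vy − k·ωz)/r = 0.7840/0.08 = 9.8000
ω₂ (FR) = (vx + vy + k·ωz)/r = 0.4160/0.08 = 5.2000
ω₃ (RL) = (vx + vy − k·ωz)/r = -0.0160/0.08 = -0.2000
ω₄ (RR) = (vx − vy + k·ωz)/r = 1.2160/0.08 = 15.2000

(9.8000, 5.2000, -0.2000, 15.2000)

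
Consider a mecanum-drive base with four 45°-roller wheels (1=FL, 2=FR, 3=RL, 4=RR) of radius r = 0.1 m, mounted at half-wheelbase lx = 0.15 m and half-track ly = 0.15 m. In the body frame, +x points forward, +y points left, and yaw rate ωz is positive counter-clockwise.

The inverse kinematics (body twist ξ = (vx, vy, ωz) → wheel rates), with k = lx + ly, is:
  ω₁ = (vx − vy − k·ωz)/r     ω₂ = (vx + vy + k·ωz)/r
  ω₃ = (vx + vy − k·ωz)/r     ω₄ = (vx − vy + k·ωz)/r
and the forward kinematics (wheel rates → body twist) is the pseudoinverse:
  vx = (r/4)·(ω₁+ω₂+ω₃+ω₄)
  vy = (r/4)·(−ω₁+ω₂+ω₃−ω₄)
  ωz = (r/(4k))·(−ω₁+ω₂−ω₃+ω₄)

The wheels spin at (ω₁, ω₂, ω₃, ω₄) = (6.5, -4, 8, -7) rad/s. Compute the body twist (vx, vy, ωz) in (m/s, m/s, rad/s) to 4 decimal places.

k = lx + ly = 0.15 + 0.15 = 0.3000
ω₁+ω₂+ω₃+ω₄ = 3.5000  →  vx = (0.1/4)·3.5000 = 0.0875
−ω₁+ω₂+ω₃−ω₄ = 4.5000  →  vy = (0.1/4)·4.5000 = 0.1125
−ω₁+ω₂−ω₃+ω₄ = -25.5000  →  ωz = (0.1/1.2000)·-25.5000 = -2.1250

(0.0875, 0.1125, -2.1250)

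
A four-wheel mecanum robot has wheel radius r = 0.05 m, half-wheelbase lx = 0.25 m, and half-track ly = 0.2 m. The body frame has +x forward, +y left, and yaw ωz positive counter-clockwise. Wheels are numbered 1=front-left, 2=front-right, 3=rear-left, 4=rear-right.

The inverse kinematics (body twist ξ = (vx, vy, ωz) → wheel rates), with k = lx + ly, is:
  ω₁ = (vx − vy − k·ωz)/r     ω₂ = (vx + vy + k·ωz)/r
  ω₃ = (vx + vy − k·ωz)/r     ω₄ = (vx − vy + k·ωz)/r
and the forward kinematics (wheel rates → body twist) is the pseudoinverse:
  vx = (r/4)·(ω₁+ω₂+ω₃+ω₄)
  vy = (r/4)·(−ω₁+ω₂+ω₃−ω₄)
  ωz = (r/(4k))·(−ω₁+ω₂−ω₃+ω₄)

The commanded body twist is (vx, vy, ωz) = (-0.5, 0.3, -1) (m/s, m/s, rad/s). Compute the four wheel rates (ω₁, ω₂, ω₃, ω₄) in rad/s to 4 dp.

(-7.0000, -13.0000, 5.0000, -25.0000)

k = lx + ly = 0.25 + 0.2 = 0.4500;  k·ωz = 0.4500·-1 = -0.4500
ω₁ (FL) = (vx − vy − k·ωz)/r = -0.3500/0.05 = -7.0000
ω₂ (FR) = (vx + vy + k·ωz)/r = -0.6500/0.05 = -13.0000
ω₃ (RL) = (vx + vy − k·ωz)/r = 0.2500/0.05 = 5.0000
ω₄ (RR) = (vx − vy + k·ωz)/r = -1.2500/0.05 = -25.0000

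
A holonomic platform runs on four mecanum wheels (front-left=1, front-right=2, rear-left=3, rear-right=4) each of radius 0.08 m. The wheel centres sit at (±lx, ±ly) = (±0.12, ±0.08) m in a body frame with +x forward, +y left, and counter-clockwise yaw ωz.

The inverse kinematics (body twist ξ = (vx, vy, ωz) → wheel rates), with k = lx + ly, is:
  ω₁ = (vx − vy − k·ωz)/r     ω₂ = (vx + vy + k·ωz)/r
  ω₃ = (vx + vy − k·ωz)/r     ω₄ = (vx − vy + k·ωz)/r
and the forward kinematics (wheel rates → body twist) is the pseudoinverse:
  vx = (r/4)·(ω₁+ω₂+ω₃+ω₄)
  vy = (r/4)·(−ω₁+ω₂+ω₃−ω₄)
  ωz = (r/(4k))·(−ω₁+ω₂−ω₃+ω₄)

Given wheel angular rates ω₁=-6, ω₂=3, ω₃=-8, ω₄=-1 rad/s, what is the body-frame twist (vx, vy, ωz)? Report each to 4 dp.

k = lx + ly = 0.12 + 0.08 = 0.2000
ω₁+ω₂+ω₃+ω₄ = -12.0000  →  vx = (0.08/4)·-12.0000 = -0.2400
−ω₁+ω₂+ω₃−ω₄ = 2.0000  →  vy = (0.08/4)·2.0000 = 0.0400
−ω₁+ω₂−ω₃+ω₄ = 16.0000  →  ωz = (0.08/0.8000)·16.0000 = 1.6000

(-0.2400, 0.0400, 1.6000)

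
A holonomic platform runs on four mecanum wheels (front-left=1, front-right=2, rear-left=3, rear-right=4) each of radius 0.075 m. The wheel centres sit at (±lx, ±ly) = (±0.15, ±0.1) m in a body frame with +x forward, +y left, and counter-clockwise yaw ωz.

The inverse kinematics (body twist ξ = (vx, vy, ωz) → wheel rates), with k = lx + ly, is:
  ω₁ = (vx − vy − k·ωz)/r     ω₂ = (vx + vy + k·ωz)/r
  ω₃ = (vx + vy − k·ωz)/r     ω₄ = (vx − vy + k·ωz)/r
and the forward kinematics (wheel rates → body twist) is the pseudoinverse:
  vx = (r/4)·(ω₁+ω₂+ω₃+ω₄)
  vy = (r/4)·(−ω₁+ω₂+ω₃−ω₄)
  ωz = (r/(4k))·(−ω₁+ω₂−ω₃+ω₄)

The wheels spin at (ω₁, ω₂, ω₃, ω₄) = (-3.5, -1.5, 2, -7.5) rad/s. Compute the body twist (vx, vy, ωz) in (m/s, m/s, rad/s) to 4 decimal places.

k = lx + ly = 0.15 + 0.1 = 0.2500
ω₁+ω₂+ω₃+ω₄ = -10.5000  →  vx = (0.075/4)·-10.5000 = -0.1969
−ω₁+ω₂+ω₃−ω₄ = 11.5000  →  vy = (0.075/4)·11.5000 = 0.2156
−ω₁+ω₂−ω₃+ω₄ = -7.5000  →  ωz = (0.075/1.0000)·-7.5000 = -0.5625

(-0.1969, 0.2156, -0.5625)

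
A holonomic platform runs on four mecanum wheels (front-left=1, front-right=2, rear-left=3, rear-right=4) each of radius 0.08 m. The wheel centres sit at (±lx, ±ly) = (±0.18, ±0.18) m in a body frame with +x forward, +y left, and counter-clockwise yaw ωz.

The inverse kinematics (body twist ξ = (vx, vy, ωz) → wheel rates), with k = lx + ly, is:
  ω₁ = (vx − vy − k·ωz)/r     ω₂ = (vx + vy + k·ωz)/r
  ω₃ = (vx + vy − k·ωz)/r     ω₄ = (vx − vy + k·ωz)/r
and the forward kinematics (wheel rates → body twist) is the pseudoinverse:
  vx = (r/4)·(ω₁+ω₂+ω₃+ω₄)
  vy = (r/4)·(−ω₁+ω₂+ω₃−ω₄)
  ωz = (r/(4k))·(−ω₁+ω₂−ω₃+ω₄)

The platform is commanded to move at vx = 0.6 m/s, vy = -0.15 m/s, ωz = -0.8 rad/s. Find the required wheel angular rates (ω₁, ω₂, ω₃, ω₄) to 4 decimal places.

k = lx + ly = 0.18 + 0.18 = 0.3600;  k·ωz = 0.3600·-0.8 = -0.2880
ω₁ (FL) = (vx − vy − k·ωz)/r = 1.0380/0.08 = 12.9750
ω₂ (FR) = (vx + vy + k·ωz)/r = 0.1620/0.08 = 2.0250
ω₃ (RL) = (vx + vy − k·ωz)/r = 0.7380/0.08 = 9.2250
ω₄ (RR) = (vx − vy + k·ωz)/r = 0.4620/0.08 = 5.7750

(12.9750, 2.0250, 9.2250, 5.7750)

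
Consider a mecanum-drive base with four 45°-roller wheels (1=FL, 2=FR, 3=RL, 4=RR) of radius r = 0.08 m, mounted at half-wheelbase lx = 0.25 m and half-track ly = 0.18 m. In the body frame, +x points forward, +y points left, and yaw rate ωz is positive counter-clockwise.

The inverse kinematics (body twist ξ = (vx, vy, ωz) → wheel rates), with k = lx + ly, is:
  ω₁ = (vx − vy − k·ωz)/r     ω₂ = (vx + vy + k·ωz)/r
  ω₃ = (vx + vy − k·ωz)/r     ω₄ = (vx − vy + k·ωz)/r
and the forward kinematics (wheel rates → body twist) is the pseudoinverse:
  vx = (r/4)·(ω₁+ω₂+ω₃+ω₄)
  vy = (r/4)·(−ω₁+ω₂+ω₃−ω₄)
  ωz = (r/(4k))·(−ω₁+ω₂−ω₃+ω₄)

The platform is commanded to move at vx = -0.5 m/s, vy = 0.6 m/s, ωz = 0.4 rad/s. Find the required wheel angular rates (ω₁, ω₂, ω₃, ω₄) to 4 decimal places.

(-15.9000, 3.4000, -0.9000, -11.6000)

k = lx + ly = 0.25 + 0.18 = 0.4300;  k·ωz = 0.4300·0.4 = 0.1720
ω₁ (FL) = (vx − vy − k·ωz)/r = -1.2720/0.08 = -15.9000
ω₂ (FR) = (vx + vy + k·ωz)/r = 0.2720/0.08 = 3.4000
ω₃ (RL) = (vx + vy − k·ωz)/r = -0.0720/0.08 = -0.9000
ω₄ (RR) = (vx − vy + k·ωz)/r = -0.9280/0.08 = -11.6000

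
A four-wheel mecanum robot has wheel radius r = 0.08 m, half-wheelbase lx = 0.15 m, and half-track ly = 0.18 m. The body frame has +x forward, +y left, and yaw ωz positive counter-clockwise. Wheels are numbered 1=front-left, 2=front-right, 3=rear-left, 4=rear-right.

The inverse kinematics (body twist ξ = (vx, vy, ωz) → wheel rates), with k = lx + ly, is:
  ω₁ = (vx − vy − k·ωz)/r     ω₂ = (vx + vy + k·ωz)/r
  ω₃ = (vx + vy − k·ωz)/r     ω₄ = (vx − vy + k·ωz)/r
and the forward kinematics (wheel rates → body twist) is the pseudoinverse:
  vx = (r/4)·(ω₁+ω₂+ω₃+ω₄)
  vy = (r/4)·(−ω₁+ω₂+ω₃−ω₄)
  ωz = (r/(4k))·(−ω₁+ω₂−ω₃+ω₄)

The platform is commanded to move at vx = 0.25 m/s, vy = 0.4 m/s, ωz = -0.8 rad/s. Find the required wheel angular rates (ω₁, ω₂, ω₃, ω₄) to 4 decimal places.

(1.4250, 4.8250, 11.4250, -5.1750)

k = lx + ly = 0.15 + 0.18 = 0.3300;  k·ωz = 0.3300·-0.8 = -0.2640
ω₁ (FL) = (vx − vy − k·ωz)/r = 0.1140/0.08 = 1.4250
ω₂ (FR) = (vx + vy + k·ωz)/r = 0.3860/0.08 = 4.8250
ω₃ (RL) = (vx + vy − k·ωz)/r = 0.9140/0.08 = 11.4250
ω₄ (RR) = (vx − vy + k·ωz)/r = -0.4140/0.08 = -5.1750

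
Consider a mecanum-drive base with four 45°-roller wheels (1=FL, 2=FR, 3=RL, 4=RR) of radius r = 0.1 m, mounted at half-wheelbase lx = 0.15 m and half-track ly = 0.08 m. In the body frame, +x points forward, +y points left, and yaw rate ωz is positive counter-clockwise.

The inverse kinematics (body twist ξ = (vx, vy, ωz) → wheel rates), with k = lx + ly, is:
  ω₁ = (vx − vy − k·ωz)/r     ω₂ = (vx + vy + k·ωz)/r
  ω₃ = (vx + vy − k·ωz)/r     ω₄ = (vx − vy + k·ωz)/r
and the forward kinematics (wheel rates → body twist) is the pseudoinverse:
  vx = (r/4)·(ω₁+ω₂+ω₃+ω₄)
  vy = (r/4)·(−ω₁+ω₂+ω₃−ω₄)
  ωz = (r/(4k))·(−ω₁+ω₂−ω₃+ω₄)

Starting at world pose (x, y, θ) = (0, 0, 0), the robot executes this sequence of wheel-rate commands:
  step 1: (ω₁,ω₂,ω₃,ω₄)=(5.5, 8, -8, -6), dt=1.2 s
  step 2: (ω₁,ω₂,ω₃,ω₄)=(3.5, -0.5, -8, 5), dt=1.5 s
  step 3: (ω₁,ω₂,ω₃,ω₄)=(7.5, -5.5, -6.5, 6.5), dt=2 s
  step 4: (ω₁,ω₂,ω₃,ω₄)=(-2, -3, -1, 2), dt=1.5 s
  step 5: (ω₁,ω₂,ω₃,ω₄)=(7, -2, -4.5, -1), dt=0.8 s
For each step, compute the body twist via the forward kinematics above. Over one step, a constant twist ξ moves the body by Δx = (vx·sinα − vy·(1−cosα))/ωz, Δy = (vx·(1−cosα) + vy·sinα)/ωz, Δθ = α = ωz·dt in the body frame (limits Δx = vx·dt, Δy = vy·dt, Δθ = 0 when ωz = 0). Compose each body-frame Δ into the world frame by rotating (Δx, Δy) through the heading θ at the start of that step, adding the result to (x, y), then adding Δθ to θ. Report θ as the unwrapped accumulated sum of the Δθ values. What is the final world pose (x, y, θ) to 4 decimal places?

(2.0727, 0.6550, 1.9022)

step 1: ξ=(vx,vy,ωz)=(-0.0125, 0.0125, 0.4891), dt=1.2 → body Δ=(-0.0184, 0.0099, 0.5870) → world pose (-0.0184, 0.0099, 0.5870)
step 2: ξ=(vx,vy,ωz)=(0.0000, -0.4250, 0.9783), dt=1.5 → body Δ=(0.3896, -0.4321, 1.4674) → world pose (0.5453, -0.1342, 2.0543)
step 3: ξ=(vx,vy,ωz)=(0.0500, -0.6500, 0.0000), dt=2.0 → body Δ=(0.1000, -1.3000, 0.0000) → world pose (1.6497, 0.5588, 2.0543)
step 4: ξ=(vx,vy,ωz)=(-0.1000, -0.1000, 0.2174), dt=1.5 → body Δ=(-0.1231, -0.1716, 0.3261) → world pose (1.8589, 0.5296, 2.3804)
step 5: ξ=(vx,vy,ωz)=(-0.0125, -0.3125, -0.5978), dt=0.8 → body Δ=(-0.0683, -0.2382, -0.4783) → world pose (2.0727, 0.6550, 1.9022)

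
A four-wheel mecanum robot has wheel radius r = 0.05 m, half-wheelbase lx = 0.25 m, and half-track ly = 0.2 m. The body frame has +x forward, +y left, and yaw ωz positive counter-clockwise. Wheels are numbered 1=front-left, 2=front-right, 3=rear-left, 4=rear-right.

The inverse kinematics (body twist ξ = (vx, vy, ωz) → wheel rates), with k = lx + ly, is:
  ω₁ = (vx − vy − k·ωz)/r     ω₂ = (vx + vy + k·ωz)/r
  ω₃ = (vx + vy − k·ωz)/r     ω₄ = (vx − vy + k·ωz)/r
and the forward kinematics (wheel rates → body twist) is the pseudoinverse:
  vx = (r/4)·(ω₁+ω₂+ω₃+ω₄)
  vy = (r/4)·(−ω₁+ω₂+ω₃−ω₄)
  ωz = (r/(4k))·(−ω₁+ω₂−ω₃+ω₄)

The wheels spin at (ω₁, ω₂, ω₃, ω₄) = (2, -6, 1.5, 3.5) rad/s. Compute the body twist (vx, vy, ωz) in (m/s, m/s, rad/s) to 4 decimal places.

k = lx + ly = 0.25 + 0.2 = 0.4500
ω₁+ω₂+ω₃+ω₄ = 1.0000  →  vx = (0.05/4)·1.0000 = 0.0125
−ω₁+ω₂+ω₃−ω₄ = -10.0000  →  vy = (0.05/4)·-10.0000 = -0.1250
−ω₁+ω₂−ω₃+ω₄ = -6.0000  →  ωz = (0.05/1.8000)·-6.0000 = -0.1667

(0.0125, -0.1250, -0.1667)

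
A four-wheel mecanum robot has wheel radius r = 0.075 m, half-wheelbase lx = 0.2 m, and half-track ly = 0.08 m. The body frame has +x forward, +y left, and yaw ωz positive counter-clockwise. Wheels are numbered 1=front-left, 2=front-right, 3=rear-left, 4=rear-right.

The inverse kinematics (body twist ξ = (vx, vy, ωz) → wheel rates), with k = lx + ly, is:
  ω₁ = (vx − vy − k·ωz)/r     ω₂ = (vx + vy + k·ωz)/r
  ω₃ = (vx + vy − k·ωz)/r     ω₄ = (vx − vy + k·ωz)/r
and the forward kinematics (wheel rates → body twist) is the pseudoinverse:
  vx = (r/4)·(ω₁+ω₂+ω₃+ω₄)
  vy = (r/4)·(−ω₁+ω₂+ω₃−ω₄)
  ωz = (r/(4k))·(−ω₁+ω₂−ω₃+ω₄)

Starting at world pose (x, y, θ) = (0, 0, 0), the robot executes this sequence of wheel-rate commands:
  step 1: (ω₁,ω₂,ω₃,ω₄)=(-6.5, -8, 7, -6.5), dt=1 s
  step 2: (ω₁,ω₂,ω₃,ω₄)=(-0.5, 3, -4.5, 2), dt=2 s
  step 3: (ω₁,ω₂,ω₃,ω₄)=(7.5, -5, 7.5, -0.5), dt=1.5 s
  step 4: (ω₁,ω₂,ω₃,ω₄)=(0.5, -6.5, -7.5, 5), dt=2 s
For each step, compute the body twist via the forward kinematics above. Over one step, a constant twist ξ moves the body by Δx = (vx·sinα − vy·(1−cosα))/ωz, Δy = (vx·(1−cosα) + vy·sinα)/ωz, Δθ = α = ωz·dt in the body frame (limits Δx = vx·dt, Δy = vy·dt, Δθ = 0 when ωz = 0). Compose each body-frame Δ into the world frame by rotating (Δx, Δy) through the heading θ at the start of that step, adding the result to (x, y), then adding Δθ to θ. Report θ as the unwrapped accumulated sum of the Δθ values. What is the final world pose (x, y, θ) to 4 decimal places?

step 1: ξ=(vx,vy,ωz)=(-0.2625, 0.2250, -1.0045), dt=1.0 → body Δ=(-0.1167, 0.3101, -1.0045) → world pose (-0.1167, 0.3101, -1.0045)
step 2: ξ=(vx,vy,ωz)=(0.0000, -0.0562, 0.6696), dt=2.0 → body Δ=(0.0647, -0.0818, 1.3393) → world pose (-0.1510, 0.2117, 0.3348)
step 3: ξ=(vx,vy,ωz)=(0.1781, -0.0844, -1.3728), dt=1.5 → body Δ=(0.0243, -0.2449, -2.0592) → world pose (-0.0476, -0.0117, -1.7243)
step 4: ξ=(vx,vy,ωz)=(-0.1594, -0.3656, 0.3683), dt=2.0 → body Δ=(-0.0333, -0.7791, 0.7366) → world pose (-0.8124, 0.1404, -0.9877)

(-0.8124, 0.1404, -0.9877)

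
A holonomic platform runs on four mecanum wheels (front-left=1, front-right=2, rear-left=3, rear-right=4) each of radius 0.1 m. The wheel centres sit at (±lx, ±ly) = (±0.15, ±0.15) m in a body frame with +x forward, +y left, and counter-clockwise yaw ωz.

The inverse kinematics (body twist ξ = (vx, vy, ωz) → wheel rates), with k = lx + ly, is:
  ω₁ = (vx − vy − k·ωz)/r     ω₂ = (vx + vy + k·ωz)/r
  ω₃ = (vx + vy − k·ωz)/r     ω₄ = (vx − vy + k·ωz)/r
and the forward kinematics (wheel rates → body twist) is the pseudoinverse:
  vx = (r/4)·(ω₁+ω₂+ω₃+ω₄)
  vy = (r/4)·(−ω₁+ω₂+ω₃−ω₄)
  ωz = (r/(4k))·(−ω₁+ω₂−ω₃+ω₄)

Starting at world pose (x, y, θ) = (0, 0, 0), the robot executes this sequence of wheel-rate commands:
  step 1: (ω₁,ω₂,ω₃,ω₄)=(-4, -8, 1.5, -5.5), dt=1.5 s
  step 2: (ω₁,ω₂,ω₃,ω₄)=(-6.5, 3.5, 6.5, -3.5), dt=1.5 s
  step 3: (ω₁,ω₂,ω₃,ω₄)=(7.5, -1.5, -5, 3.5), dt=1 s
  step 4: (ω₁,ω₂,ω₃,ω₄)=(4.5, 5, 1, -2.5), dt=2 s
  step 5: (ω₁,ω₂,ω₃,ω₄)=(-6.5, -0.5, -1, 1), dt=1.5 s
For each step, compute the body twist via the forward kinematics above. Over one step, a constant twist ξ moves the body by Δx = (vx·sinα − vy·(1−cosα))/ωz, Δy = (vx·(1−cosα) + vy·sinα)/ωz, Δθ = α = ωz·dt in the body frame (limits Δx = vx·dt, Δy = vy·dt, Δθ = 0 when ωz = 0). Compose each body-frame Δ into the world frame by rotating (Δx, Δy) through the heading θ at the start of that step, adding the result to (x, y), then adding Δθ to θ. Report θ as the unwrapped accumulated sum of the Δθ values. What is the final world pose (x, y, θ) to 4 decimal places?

step 1: ξ=(vx,vy,ωz)=(-0.4000, 0.0750, -0.9167), dt=1.5 → body Δ=(-0.3621, 0.4317, -1.3750) → world pose (-0.3621, 0.4317, -1.3750)
step 2: ξ=(vx,vy,ωz)=(0.0000, 0.5000, 0.0000), dt=1.5 → body Δ=(0.0000, 0.7500, 0.0000) → world pose (0.3735, 0.5776, -1.3750)
step 3: ξ=(vx,vy,ωz)=(0.1125, -0.4375, -0.0417), dt=1.0 → body Δ=(0.1034, -0.4397, -0.0417) → world pose (-0.0377, 0.3907, -1.4167)
step 4: ξ=(vx,vy,ωz)=(0.2000, 0.1000, -0.2500), dt=2.0 → body Δ=(0.4325, 0.0938, -0.5000) → world pose (0.1215, -0.0223, -1.9167)
step 5: ξ=(vx,vy,ωz)=(-0.1750, 0.1000, 0.6667), dt=1.5 → body Δ=(-0.2898, 0.0056, 1.0000) → world pose (0.2249, 0.2485, -0.9167)

(0.2249, 0.2485, -0.9167)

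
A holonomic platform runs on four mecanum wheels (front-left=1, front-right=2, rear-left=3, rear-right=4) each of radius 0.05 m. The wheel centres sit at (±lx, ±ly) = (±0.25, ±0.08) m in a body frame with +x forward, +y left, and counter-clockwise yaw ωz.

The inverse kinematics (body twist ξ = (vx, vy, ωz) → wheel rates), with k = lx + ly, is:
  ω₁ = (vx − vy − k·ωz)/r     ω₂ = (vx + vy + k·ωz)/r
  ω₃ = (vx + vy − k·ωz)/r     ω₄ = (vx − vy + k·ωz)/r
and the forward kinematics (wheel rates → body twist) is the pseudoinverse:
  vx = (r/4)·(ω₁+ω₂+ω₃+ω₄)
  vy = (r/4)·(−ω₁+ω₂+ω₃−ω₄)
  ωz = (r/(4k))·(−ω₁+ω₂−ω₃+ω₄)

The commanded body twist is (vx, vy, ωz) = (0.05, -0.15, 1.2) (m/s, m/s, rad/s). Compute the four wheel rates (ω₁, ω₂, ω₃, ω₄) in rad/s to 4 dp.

(-3.9200, 5.9200, -9.9200, 11.9200)

k = lx + ly = 0.25 + 0.08 = 0.3300;  k·ωz = 0.3300·1.2 = 0.3960
ω₁ (FL) = (vx − vy − k·ωz)/r = -0.1960/0.05 = -3.9200
ω₂ (FR) = (vx + vy + k·ωz)/r = 0.2960/0.05 = 5.9200
ω₃ (RL) = (vx + vy − k·ωz)/r = -0.4960/0.05 = -9.9200
ω₄ (RR) = (vx − vy + k·ωz)/r = 0.5960/0.05 = 11.9200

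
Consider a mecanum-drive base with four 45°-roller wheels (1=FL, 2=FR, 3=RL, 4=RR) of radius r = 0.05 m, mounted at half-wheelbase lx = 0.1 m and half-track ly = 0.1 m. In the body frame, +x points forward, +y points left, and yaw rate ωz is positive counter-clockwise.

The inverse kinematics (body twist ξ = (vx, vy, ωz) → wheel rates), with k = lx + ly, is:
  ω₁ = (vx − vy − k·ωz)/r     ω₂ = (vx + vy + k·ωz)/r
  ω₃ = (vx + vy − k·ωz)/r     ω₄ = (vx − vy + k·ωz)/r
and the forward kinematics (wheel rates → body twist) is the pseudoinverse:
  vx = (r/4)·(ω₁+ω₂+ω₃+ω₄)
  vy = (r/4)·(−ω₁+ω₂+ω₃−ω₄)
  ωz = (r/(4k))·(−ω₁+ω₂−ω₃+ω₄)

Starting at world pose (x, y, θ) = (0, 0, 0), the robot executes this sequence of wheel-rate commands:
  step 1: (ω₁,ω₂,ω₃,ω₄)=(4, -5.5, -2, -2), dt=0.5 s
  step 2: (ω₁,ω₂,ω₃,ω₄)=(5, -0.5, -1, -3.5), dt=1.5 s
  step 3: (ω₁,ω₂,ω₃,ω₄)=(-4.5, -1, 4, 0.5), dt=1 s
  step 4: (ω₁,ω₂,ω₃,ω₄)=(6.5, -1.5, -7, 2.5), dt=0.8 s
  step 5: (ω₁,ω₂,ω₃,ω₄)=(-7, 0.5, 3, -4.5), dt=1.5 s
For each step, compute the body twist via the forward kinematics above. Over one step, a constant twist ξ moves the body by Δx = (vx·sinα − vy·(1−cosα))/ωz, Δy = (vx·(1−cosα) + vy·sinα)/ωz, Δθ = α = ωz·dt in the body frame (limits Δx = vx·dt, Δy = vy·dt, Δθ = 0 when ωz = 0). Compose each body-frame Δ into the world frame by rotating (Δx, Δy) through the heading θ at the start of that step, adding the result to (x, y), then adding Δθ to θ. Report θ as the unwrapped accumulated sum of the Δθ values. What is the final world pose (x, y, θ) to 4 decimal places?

step 1: ξ=(vx,vy,ωz)=(-0.0688, -0.1188, -0.5938), dt=0.5 → body Δ=(-0.0426, -0.0534, -0.2969) → world pose (-0.0426, -0.0534, -0.2969)
step 2: ξ=(vx,vy,ωz)=(0.0000, -0.0375, -0.5000), dt=1.5 → body Δ=(-0.0201, -0.0511, -0.7500) → world pose (-0.0768, -0.0964, -1.0469)
step 3: ξ=(vx,vy,ωz)=(-0.0125, 0.0875, 0.0000), dt=1.0 → body Δ=(-0.0125, 0.0875, 0.0000) → world pose (-0.0073, -0.0418, -1.0469)
step 4: ξ=(vx,vy,ωz)=(0.0062, -0.2188, 0.0938), dt=0.8 → body Δ=(0.0116, -0.1746, 0.0750) → world pose (-0.1528, -0.1392, -0.9719)
step 5: ξ=(vx,vy,ωz)=(-0.1000, 0.1875, 0.0000), dt=1.5 → body Δ=(-0.1500, 0.2813, 0.0000) → world pose (-0.0050, 0.1432, -0.9719)

(-0.0050, 0.1432, -0.9719)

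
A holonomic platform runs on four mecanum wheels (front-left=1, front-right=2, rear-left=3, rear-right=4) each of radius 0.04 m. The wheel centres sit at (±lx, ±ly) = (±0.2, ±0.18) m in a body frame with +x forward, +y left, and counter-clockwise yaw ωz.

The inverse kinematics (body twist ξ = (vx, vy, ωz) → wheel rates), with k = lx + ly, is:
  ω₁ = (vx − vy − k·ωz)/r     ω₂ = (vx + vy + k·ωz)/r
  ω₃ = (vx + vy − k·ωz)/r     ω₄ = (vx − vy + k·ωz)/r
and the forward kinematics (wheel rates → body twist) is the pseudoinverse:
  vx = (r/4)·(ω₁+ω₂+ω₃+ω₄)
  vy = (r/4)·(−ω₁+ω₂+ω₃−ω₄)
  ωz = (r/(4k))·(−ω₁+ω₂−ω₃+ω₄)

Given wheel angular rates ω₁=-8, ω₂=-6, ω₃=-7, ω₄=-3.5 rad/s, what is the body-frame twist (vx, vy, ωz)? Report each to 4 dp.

(-0.2450, -0.0150, 0.1447)

k = lx + ly = 0.2 + 0.18 = 0.3800
ω₁+ω₂+ω₃+ω₄ = -24.5000  →  vx = (0.04/4)·-24.5000 = -0.2450
−ω₁+ω₂+ω₃−ω₄ = -1.5000  →  vy = (0.04/4)·-1.5000 = -0.0150
−ω₁+ω₂−ω₃+ω₄ = 5.5000  →  ωz = (0.04/1.5200)·5.5000 = 0.1447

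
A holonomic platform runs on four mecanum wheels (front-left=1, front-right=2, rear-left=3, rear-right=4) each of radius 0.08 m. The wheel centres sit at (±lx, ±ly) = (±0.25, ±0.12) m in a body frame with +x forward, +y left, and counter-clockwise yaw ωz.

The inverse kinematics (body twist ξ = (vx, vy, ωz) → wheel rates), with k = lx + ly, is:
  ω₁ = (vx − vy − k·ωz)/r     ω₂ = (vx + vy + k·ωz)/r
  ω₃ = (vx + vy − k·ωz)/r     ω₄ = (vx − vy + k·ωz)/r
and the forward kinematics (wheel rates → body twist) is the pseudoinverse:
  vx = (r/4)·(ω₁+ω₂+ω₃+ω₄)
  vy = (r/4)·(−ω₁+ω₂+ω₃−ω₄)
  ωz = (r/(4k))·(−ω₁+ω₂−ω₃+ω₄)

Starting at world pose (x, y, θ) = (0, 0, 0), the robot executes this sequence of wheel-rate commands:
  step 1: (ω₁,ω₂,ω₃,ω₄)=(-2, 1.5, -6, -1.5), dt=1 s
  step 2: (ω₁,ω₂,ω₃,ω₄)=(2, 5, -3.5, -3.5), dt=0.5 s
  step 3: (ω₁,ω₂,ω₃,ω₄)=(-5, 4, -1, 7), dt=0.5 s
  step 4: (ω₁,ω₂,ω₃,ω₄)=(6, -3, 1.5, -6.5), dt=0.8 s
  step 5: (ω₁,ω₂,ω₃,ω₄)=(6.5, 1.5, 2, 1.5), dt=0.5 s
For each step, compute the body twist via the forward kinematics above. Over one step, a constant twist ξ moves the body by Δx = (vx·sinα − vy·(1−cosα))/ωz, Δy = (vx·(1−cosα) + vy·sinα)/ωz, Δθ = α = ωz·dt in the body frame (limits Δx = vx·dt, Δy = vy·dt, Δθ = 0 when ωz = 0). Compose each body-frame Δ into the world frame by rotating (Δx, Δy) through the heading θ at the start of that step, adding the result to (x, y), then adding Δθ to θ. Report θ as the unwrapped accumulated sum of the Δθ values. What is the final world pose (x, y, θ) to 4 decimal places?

(-0.0308, -0.0422, 0.0892)

step 1: ξ=(vx,vy,ωz)=(-0.1600, -0.0200, 0.4324), dt=1.0 → body Δ=(-0.1508, -0.0534, 0.4324) → world pose (-0.1508, -0.0534, 0.4324)
step 2: ξ=(vx,vy,ωz)=(0.0000, 0.0600, 0.1622), dt=0.5 → body Δ=(-0.0012, 0.0300, 0.0811) → world pose (-0.1645, -0.0267, 0.5135)
step 3: ξ=(vx,vy,ωz)=(0.1000, 0.0200, 0.9189), dt=0.5 → body Δ=(0.0460, 0.0209, 0.4595) → world pose (-0.1347, 0.0141, 0.9730)
step 4: ξ=(vx,vy,ωz)=(-0.0400, -0.0200, -0.9189), dt=0.8 → body Δ=(-0.0348, -0.0034, -0.7351) → world pose (-0.1515, -0.0166, 0.2378)
step 5: ξ=(vx,vy,ωz)=(0.2300, -0.0900, -0.2973), dt=0.5 → body Δ=(0.1112, -0.0534, -0.1486) → world pose (-0.0308, -0.0422, 0.0892)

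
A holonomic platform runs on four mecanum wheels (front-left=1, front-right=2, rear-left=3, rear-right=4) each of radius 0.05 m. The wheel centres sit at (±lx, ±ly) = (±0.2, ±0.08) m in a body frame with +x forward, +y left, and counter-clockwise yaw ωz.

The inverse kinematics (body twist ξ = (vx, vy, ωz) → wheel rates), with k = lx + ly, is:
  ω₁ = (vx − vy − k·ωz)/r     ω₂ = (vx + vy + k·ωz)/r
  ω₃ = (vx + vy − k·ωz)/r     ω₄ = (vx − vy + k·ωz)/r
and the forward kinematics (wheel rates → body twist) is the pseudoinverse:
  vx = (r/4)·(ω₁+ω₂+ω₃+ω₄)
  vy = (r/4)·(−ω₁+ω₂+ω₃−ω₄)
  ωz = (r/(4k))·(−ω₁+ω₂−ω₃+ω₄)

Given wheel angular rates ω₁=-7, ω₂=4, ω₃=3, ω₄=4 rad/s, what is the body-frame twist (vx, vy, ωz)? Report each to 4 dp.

k = lx + ly = 0.2 + 0.08 = 0.2800
ω₁+ω₂+ω₃+ω₄ = 4.0000  →  vx = (0.05/4)·4.0000 = 0.0500
−ω₁+ω₂+ω₃−ω₄ = 10.0000  →  vy = (0.05/4)·10.0000 = 0.1250
−ω₁+ω₂−ω₃+ω₄ = 12.0000  →  ωz = (0.05/1.1200)·12.0000 = 0.5357

(0.0500, 0.1250, 0.5357)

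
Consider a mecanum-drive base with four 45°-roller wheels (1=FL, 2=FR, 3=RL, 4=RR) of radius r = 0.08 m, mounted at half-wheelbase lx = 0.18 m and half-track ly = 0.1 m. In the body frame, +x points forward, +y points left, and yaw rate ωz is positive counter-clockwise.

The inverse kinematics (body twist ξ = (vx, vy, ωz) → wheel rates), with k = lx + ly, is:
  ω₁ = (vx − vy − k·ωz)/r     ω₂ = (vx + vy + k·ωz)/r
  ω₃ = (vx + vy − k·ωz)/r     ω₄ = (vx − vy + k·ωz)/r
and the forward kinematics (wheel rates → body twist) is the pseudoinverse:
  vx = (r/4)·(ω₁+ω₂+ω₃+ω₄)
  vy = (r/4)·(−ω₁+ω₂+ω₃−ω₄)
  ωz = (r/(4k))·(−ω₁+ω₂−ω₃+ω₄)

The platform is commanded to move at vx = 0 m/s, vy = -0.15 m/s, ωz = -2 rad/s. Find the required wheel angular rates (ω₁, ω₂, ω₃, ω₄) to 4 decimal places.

(8.8750, -8.8750, 5.1250, -5.1250)

k = lx + ly = 0.18 + 0.1 = 0.2800;  k·ωz = 0.2800·-2 = -0.5600
ω₁ (FL) = (vx − vy − k·ωz)/r = 0.7100/0.08 = 8.8750
ω₂ (FR) = (vx + vy + k·ωz)/r = -0.7100/0.08 = -8.8750
ω₃ (RL) = (vx + vy − k·ωz)/r = 0.4100/0.08 = 5.1250
ω₄ (RR) = (vx − vy + k·ωz)/r = -0.4100/0.08 = -5.1250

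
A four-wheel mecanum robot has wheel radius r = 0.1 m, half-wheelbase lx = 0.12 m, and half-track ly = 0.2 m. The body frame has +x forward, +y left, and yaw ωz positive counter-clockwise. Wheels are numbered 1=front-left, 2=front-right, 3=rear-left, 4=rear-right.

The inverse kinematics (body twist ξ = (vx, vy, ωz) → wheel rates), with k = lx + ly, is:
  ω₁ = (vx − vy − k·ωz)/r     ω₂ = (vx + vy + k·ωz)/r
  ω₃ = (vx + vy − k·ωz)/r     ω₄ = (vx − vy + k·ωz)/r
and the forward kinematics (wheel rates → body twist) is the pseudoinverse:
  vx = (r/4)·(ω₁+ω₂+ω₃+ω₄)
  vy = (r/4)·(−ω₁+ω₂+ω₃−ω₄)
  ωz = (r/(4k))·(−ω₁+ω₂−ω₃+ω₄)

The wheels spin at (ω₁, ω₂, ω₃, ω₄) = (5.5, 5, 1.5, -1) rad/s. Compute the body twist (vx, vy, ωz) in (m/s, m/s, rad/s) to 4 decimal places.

(0.2750, 0.0500, -0.2344)

k = lx + ly = 0.12 + 0.2 = 0.3200
ω₁+ω₂+ω₃+ω₄ = 11.0000  →  vx = (0.1/4)·11.0000 = 0.2750
−ω₁+ω₂+ω₃−ω₄ = 2.0000  →  vy = (0.1/4)·2.0000 = 0.0500
−ω₁+ω₂−ω₃+ω₄ = -3.0000  →  ωz = (0.1/1.2800)·-3.0000 = -0.2344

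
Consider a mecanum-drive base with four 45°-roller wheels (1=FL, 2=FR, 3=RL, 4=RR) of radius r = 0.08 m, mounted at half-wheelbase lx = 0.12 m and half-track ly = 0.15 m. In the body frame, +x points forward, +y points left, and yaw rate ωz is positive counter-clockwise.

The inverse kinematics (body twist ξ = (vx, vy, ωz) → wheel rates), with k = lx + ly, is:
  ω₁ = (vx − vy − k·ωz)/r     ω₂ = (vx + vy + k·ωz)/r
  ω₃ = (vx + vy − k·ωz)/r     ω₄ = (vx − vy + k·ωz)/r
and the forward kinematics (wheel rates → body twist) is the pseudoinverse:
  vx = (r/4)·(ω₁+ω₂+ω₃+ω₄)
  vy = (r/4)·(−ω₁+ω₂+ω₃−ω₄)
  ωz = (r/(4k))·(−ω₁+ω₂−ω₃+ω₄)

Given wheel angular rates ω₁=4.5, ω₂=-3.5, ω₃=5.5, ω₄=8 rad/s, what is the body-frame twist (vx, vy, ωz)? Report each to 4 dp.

(0.2900, -0.2100, -0.4074)

k = lx + ly = 0.12 + 0.15 = 0.2700
ω₁+ω₂+ω₃+ω₄ = 14.5000  →  vx = (0.08/4)·14.5000 = 0.2900
−ω₁+ω₂+ω₃−ω₄ = -10.5000  →  vy = (0.08/4)·-10.5000 = -0.2100
−ω₁+ω₂−ω₃+ω₄ = -5.5000  →  ωz = (0.08/1.0800)·-5.5000 = -0.4074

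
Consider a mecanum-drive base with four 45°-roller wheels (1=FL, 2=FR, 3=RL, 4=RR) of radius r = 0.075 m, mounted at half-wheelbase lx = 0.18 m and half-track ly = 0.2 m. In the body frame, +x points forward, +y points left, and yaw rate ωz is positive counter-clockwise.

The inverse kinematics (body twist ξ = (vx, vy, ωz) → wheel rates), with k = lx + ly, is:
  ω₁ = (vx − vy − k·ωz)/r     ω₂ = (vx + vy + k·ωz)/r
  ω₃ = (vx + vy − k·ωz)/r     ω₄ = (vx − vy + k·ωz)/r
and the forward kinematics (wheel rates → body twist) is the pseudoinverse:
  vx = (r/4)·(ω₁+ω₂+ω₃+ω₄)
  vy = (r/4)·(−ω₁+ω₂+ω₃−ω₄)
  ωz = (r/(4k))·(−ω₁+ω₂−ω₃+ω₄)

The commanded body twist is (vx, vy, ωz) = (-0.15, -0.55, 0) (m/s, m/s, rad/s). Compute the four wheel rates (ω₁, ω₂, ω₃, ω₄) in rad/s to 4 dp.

k = lx + ly = 0.18 + 0.2 = 0.3800;  k·ωz = 0.3800·0 = 0.0000
ω₁ (FL) = (vx − vy − k·ωz)/r = 0.4000/0.075 = 5.3333
ω₂ (FR) = (vx + vy + k·ωz)/r = -0.7000/0.075 = -9.3333
ω₃ (RL) = (vx + vy − k·ωz)/r = -0.7000/0.075 = -9.3333
ω₄ (RR) = (vx − vy + k·ωz)/r = 0.4000/0.075 = 5.3333

(5.3333, -9.3333, -9.3333, 5.3333)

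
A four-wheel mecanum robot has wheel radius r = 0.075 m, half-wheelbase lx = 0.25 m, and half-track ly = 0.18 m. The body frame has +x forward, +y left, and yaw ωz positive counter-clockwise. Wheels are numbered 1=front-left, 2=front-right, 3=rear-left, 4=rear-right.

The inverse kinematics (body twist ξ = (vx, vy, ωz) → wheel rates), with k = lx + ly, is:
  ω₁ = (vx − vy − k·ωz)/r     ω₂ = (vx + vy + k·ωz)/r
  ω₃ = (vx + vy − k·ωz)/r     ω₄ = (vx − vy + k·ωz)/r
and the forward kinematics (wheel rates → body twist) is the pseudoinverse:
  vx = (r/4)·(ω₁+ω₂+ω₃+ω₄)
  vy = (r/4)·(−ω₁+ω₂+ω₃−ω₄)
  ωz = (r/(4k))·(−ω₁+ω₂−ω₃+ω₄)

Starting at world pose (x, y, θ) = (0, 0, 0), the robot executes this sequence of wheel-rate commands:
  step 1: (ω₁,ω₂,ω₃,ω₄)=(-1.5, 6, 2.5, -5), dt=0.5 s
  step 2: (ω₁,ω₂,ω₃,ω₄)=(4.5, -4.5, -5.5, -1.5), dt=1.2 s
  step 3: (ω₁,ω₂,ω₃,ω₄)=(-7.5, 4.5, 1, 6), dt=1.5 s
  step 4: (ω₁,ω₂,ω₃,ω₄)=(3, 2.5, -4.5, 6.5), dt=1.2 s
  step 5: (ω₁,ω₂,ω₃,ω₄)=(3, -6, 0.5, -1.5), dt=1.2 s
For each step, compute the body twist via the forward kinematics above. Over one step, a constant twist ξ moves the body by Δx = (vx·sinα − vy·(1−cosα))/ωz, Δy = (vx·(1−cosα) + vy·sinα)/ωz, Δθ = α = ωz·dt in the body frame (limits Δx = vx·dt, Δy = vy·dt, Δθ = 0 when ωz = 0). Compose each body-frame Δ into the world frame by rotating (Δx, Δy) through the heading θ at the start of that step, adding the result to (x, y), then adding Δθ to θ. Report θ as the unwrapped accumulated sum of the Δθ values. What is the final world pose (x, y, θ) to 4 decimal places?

step 1: ξ=(vx,vy,ωz)=(0.0375, 0.2812, 0.0000), dt=0.5 → body Δ=(0.0187, 0.1406, 0.0000) → world pose (0.0187, 0.1406, 0.0000)
step 2: ξ=(vx,vy,ωz)=(-0.1312, -0.2437, -0.2180), dt=1.2 → body Δ=(-0.1938, -0.2687, -0.2616) → world pose (-0.1750, -0.1281, -0.2616)
step 3: ξ=(vx,vy,ωz)=(0.0750, 0.1313, 0.7413), dt=1.5 → body Δ=(-0.0079, 0.2151, 1.1119) → world pose (-0.1270, 0.0818, 0.8503)
step 4: ξ=(vx,vy,ωz)=(0.1406, -0.2156, 0.4578), dt=1.2 → body Δ=(0.2297, -0.2007, 0.5494) → world pose (0.1754, 0.1219, 1.3997)
step 5: ξ=(vx,vy,ωz)=(-0.0750, -0.1312, -0.4797), dt=1.2 → body Δ=(-0.1292, -0.1238, -0.5756) → world pose (0.2753, -0.0264, 0.8241)

(0.2753, -0.0264, 0.8241)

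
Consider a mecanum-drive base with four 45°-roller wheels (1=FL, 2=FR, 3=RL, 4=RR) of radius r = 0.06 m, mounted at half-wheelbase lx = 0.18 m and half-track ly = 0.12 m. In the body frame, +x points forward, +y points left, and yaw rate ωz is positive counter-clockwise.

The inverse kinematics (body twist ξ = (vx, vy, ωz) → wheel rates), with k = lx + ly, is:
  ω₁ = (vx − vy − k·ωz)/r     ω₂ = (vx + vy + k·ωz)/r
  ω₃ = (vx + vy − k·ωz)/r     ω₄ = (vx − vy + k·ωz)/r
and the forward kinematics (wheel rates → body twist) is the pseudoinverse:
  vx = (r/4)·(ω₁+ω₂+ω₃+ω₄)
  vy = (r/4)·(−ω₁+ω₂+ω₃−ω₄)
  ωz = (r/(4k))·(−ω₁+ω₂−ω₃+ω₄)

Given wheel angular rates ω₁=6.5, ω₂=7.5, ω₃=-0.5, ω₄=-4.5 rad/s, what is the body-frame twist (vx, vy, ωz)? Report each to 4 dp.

(0.1350, 0.0750, -0.1500)

k = lx + ly = 0.18 + 0.12 = 0.3000
ω₁+ω₂+ω₃+ω₄ = 9.0000  →  vx = (0.06/4)·9.0000 = 0.1350
−ω₁+ω₂+ω₃−ω₄ = 5.0000  →  vy = (0.06/4)·5.0000 = 0.0750
−ω₁+ω₂−ω₃+ω₄ = -3.0000  →  ωz = (0.06/1.2000)·-3.0000 = -0.1500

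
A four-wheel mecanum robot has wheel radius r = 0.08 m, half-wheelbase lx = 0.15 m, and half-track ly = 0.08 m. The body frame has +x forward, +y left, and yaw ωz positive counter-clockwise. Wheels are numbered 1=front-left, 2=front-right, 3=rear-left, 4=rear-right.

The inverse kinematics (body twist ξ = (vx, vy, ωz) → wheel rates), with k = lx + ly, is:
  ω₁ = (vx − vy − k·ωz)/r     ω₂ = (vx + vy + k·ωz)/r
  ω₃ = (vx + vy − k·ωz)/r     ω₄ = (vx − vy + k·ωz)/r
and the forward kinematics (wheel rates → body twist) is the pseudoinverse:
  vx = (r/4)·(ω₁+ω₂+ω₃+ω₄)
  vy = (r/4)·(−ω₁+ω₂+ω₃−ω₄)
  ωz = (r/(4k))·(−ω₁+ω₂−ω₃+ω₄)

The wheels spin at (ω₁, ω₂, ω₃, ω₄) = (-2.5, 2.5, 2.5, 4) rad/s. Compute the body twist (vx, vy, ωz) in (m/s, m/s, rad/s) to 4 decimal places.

(0.1300, 0.0700, 0.5652)

k = lx + ly = 0.15 + 0.08 = 0.2300
ω₁+ω₂+ω₃+ω₄ = 6.5000  →  vx = (0.08/4)·6.5000 = 0.1300
−ω₁+ω₂+ω₃−ω₄ = 3.5000  →  vy = (0.08/4)·3.5000 = 0.0700
−ω₁+ω₂−ω₃+ω₄ = 6.5000  →  ωz = (0.08/0.9200)·6.5000 = 0.5652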